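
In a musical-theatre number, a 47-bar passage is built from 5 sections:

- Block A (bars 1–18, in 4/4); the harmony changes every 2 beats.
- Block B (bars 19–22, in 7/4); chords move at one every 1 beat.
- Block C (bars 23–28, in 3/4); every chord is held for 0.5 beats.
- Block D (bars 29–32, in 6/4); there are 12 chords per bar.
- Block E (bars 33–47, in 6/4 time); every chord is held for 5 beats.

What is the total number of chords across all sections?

166 chords

A: 18 bars × 4 beats = 72 beats; 2 beats/chord → 36 chords.
B: 4 bars × 7 beats = 28 beats; 1 beat/chord → 28 chords.
C: 6 bars × 3 beats = 18 beats; 0.5 beats/chord → 36 chords.
D: 4 bars × 6 beats = 24 beats; 0.5 beats/chord → 48 chords.
E: 15 bars × 6 beats = 90 beats; 5 beats/chord → 18 chords.
Total: 36 + 28 + 36 + 48 + 18 = 166.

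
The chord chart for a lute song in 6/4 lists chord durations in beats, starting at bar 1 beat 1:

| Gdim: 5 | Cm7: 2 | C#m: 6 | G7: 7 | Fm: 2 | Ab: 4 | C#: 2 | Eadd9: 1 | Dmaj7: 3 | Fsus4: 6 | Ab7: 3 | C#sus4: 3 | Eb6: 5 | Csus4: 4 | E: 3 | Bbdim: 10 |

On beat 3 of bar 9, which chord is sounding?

Csus4

Beat 3 of bar 9 is beat (9−1)×6 + 3 = 51 overall.
Running totals: Gdim ends at 5, Cm7 ends at 7, C#m ends at 13, G7 ends at 20, Fm ends at 22, Ab ends at 26, C# ends at 28, Eadd9 ends at 29, Dmaj7 ends at 32, Fsus4 ends at 38, Ab7 ends at 41, C#sus4 ends at 44, Eb6 ends at 49, Csus4 ends at 53.
Beat 51 falls within Csus4.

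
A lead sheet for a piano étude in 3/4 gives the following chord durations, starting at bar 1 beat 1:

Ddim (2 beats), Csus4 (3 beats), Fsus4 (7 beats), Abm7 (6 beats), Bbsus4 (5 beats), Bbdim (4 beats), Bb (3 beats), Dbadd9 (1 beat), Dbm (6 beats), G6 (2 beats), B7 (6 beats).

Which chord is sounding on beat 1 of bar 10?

Bb

Beat 1 of bar 10 is beat (10−1)×3 + 1 = 28 overall.
Running totals: Ddim ends at 2, Csus4 ends at 5, Fsus4 ends at 12, Abm7 ends at 18, Bbsus4 ends at 23, Bbdim ends at 27, Bb ends at 30.
Beat 28 falls within Bb.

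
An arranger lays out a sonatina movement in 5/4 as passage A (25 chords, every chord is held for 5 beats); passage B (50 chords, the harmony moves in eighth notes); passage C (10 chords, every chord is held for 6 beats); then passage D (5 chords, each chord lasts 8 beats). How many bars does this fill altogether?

A: 25 × 5 = 125 beats = 25 bars.
B: 50 × 0.5 = 25 beats = 5 bars.
C: 10 × 6 = 60 beats = 12 bars.
D: 5 × 8 = 40 beats = 8 bars.
Total: 25 + 5 + 12 + 8 = 50 bars.

50 bars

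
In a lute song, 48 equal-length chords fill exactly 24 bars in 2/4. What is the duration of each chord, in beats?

24 bars × 2 beats/bar = 48 beats total.
48 beats ÷ 48 chords = 1 beats per chord.
(That is a quarter note.)

1 beat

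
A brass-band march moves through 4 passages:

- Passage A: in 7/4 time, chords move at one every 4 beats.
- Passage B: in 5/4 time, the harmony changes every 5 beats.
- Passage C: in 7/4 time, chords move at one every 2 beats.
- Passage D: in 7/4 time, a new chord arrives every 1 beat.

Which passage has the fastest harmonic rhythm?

Passage D

A: 7/4 = 1.75 chords/bar.
B: 5/5 = 1 chord/bar.
C: 7/2 = 3.5 chords/bar.
D: 7/1 = 7 chords/bar.
Fastest is D at 7 chords/bar.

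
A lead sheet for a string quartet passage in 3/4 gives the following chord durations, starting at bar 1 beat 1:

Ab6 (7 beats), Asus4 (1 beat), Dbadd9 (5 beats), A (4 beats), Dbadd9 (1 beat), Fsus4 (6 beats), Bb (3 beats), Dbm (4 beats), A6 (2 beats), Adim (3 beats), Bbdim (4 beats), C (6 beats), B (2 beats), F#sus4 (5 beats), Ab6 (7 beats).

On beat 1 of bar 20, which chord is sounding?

Beat 1 of bar 20 is beat (20−1)×3 + 1 = 58 overall.
Running totals: Ab6 ends at 7, Asus4 ends at 8, Dbadd9 ends at 13, A ends at 17, Dbadd9 ends at 18, Fsus4 ends at 24, Bb ends at 27, Dbm ends at 31, A6 ends at 33, Adim ends at 36, Bbdim ends at 40, C ends at 46, B ends at 48, F#sus4 ends at 53, Ab6 ends at 60.
Beat 58 falls within Ab6.

Ab6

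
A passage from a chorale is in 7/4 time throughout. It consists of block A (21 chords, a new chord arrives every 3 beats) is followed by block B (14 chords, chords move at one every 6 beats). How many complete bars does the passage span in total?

A: 21 × 3 = 63 beats = 9 bars.
B: 14 × 6 = 84 beats = 12 bars.
Total: 9 + 12 = 21 bars.

21 bars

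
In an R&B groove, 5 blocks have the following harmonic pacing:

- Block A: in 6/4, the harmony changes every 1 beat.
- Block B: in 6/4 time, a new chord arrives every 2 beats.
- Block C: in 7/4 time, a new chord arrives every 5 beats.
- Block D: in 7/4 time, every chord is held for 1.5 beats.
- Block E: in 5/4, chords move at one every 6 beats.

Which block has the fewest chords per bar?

A: 6 beats/bar ÷ 1 beat/chord = 6 chords/bar.
B: 6 beats/bar ÷ 2 beats/chord = 3 chords/bar.
C: 7 beats/bar ÷ 5 beats/chord = 1.4 chords/bar.
D: 7 beats/bar ÷ 1.5 beats/chord = 14/3 chords/bar.
E: 5 beats/bar ÷ 6 beats/chord = 5/6 chords/bar.
Slowest is E at 5/6 chords/bar.

Block E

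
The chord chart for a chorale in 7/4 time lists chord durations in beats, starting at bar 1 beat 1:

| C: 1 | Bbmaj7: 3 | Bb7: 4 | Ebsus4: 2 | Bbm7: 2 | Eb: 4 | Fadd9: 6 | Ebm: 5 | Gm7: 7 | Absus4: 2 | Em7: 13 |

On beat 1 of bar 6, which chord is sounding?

Beat 1 of bar 6 is beat (6−1)×7 + 1 = 36 overall.
Running totals: C ends at 1, Bbmaj7 ends at 4, Bb7 ends at 8, Ebsus4 ends at 10, Bbm7 ends at 12, Eb ends at 16, Fadd9 ends at 22, Ebm ends at 27, Gm7 ends at 34, Absus4 ends at 36.
Beat 36 falls within Absus4.

Absus4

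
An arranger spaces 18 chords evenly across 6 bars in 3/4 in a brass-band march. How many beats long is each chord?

6 bars × 3 beats/bar = 18 beats total.
18 beats ÷ 18 chords = 1 beats per chord.
(That is a quarter note.)

1 beat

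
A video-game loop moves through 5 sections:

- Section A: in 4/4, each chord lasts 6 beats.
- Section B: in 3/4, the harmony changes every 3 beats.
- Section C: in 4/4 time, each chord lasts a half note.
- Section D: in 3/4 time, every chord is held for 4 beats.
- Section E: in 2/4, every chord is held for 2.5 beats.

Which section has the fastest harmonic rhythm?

Section C

A: 4 beats/bar ÷ 6 beats/chord = 2/3 chords/bar.
B: 3 beats/bar ÷ 3 beats/chord = 1 chord/bar.
C: 4 beats/bar ÷ 2 beats/chord = 2 chords/bar.
D: 3 beats/bar ÷ 4 beats/chord = 0.75 chords/bar.
E: 2 beats/bar ÷ 2.5 beats/chord = 0.8 chords/bar.
Fastest is C at 2 chords/bar.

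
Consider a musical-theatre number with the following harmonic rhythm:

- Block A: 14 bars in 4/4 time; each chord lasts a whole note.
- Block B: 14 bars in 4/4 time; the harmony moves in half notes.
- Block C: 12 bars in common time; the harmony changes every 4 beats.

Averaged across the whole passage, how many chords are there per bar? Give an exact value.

1.35 chords per bar

A: 14 × 4 = 56 beats ÷ 4 = 14 chords.
B: 14 × 4 = 56 beats ÷ 2 = 28 chords.
C: 12 × 4 = 48 beats ÷ 4 = 12 chords.
Overall: 54 chords over 40 bars → 54/40 = 1.35 chords per bar.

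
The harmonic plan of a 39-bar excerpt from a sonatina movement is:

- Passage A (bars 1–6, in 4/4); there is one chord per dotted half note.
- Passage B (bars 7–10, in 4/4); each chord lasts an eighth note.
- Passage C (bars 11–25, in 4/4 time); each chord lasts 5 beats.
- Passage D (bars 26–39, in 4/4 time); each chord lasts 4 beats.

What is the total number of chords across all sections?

A: 6 bars × 4 beats = 24 beats; 3 beats/chord → 8 chords.
B: 4 bars × 4 beats = 16 beats; 0.5 beats/chord → 32 chords.
C: 15 bars × 4 beats = 60 beats; 5 beats/chord → 12 chords.
D: 14 bars × 4 beats = 56 beats; 4 beats/chord → 14 chords.
Total: 8 + 32 + 12 + 14 = 66.

66 chords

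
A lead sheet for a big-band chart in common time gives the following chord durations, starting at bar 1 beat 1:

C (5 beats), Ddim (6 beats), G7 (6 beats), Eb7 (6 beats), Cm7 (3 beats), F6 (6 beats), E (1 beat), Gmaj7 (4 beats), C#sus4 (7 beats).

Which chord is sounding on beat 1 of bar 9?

E

Beat 1 of bar 9 is beat (9−1)×4 + 1 = 33 overall.
Running totals: C ends at 5, Ddim ends at 11, G7 ends at 17, Eb7 ends at 23, Cm7 ends at 26, F6 ends at 32, E ends at 33.
Beat 33 falls within E.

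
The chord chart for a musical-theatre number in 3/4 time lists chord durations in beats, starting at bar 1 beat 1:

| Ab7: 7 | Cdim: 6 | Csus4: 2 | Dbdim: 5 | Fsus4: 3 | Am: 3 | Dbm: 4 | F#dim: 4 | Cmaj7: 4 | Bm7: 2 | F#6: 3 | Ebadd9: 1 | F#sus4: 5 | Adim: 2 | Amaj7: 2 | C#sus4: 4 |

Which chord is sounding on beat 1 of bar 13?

Beat 1 of bar 13 is beat (13−1)×3 + 1 = 37 overall.
Running totals: Ab7 ends at 7, Cdim ends at 13, Csus4 ends at 15, Dbdim ends at 20, Fsus4 ends at 23, Am ends at 26, Dbm ends at 30, F#dim ends at 34, Cmaj7 ends at 38.
Beat 37 falls within Cmaj7.

Cmaj7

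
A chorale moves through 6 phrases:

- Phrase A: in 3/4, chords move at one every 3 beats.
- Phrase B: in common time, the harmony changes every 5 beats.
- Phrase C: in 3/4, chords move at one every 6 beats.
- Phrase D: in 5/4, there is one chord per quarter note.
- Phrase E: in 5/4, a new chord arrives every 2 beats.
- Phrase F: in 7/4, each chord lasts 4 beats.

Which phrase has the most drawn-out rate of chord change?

A: each chord is 3 beats in 3/4, so 1 per bar.
B: each chord is 5 beats in 4/4, so 0.8 per bar.
C: each chord is 6 beats in 3/4, so 0.5 per bar.
D: each chord is 1 beat in 5/4, so 5 per bar.
E: each chord is 2 beats in 5/4, so 2.5 per bar.
F: each chord is 4 beats in 7/4, so 1.75 per bar.
Slowest is C at 0.5 chords/bar.

Phrase C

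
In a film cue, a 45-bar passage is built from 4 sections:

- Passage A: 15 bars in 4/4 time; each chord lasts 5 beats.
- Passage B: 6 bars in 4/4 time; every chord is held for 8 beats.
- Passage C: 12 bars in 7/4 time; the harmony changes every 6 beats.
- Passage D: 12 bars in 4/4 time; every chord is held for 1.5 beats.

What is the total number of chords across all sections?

A: 15 bars × 4 beats = 60 beats; 5 beats/chord → 12 chords.
B: 6 bars × 4 beats = 24 beats; 8 beats/chord → 3 chords.
C: 12 bars × 7 beats = 84 beats; 6 beats/chord → 14 chords.
D: 12 bars × 4 beats = 48 beats; 1.5 beats/chord → 32 chords.
Total: 12 + 3 + 14 + 32 = 61.

61 chords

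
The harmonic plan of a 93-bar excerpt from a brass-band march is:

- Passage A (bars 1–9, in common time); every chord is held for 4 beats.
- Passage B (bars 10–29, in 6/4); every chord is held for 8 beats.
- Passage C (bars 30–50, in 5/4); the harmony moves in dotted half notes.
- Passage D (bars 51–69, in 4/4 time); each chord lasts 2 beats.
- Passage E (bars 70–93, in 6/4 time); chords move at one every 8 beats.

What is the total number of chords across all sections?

115 chords

A: 9·4 = 36 beats, 36/4 = 9 chords.
B: 20·6 = 120 beats, 120/8 = 15 chords.
C: 21·5 = 105 beats, 105/3 = 35 chords.
D: 19·4 = 76 beats, 76/2 = 38 chords.
E: 24·6 = 144 beats, 144/8 = 18 chords.
Total: 9 + 15 + 35 + 38 + 18 = 115.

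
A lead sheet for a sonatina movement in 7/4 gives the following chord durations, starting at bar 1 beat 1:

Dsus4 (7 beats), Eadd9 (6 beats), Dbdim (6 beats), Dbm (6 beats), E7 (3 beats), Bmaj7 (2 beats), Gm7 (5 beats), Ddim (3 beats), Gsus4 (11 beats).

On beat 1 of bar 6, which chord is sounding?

Ddim

Beat 1 of bar 6 is beat (6−1)×7 + 1 = 36 overall.
Running totals: Dsus4 ends at 7, Eadd9 ends at 13, Dbdim ends at 19, Dbm ends at 25, E7 ends at 28, Bmaj7 ends at 30, Gm7 ends at 35, Ddim ends at 38.
Beat 36 falls within Ddim.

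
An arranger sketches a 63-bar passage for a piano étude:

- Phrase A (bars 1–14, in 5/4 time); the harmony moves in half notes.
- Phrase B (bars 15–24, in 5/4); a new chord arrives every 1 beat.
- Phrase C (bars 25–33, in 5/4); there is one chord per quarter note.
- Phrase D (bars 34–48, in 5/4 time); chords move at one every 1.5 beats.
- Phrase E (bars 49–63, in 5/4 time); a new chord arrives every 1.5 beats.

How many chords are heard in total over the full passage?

230 chords

A: 14 bars × 5 beats = 70 beats; 2 beats/chord → 35 chords.
B: 10 bars × 5 beats = 50 beats; 1 beat/chord → 50 chords.
C: 9 bars × 5 beats = 45 beats; 1 beat/chord → 45 chords.
D: 15 bars × 5 beats = 75 beats; 1.5 beats/chord → 50 chords.
E: 15 bars × 5 beats = 75 beats; 1.5 beats/chord → 50 chords.
Total: 35 + 50 + 45 + 50 + 50 = 230.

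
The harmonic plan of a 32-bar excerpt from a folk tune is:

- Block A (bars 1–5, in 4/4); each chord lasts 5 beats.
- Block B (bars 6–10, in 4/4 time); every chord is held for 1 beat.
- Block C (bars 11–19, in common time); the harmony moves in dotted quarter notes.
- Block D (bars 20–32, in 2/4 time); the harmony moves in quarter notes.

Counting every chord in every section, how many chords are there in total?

74 chords

A has 20 beats and chords last 5 each, so 4 chords.
B has 20 beats and chords last 1 each, so 20 chords.
C has 36 beats and chords last 1.5 each, so 24 chords.
D has 26 beats and chords last 1 each, so 26 chords.
Total: 4 + 20 + 24 + 26 = 74.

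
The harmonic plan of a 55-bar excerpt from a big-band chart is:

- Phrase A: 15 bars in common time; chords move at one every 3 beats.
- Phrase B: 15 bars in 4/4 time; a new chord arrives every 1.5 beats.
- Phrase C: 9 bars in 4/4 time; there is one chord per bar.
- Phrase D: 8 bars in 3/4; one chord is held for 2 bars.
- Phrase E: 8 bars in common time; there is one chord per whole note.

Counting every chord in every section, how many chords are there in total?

81 chords

A: 15 bars × 4 beats = 60 beats; 3 beats/chord → 20 chords.
B: 15 bars × 4 beats = 60 beats; 1.5 beats/chord → 40 chords.
C: 9 bars × 4 beats = 36 beats; 4 beats/chord → 9 chords.
D: 8 bars × 3 beats = 24 beats; 6 beats/chord → 4 chords.
E: 8 bars × 4 beats = 32 beats; 4 beats/chord → 8 chords.
Total: 20 + 40 + 9 + 4 + 8 = 81.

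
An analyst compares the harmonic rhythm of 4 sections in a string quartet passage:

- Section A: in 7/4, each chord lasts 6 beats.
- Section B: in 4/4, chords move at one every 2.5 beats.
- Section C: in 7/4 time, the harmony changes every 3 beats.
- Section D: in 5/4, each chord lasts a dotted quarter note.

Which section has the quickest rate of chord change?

A: 7 beats/bar ÷ 6 beats/chord = 7/6 chords/bar.
B: 4 beats/bar ÷ 2.5 beats/chord = 1.6 chords/bar.
C: 7 beats/bar ÷ 3 beats/chord = 7/3 chords/bar.
D: 5 beats/bar ÷ 1.5 beats/chord = 10/3 chords/bar.
Fastest is D at 10/3 chords/bar.

Section D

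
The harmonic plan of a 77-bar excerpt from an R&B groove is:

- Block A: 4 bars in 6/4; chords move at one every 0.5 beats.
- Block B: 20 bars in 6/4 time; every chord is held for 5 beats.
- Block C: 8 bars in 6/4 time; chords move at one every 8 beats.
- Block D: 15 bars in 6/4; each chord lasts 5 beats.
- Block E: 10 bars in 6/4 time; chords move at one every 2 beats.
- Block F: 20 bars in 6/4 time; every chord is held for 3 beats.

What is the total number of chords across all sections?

166 chords

A has 24 beats and chords last 0.5 each, so 48 chords.
B has 120 beats and chords last 5 each, so 24 chords.
C has 48 beats and chords last 8 each, so 6 chords.
D has 90 beats and chords last 5 each, so 18 chords.
E has 60 beats and chords last 2 each, so 30 chords.
F has 120 beats and chords last 3 each, so 40 chords.
Total: 48 + 24 + 6 + 18 + 30 + 40 = 166.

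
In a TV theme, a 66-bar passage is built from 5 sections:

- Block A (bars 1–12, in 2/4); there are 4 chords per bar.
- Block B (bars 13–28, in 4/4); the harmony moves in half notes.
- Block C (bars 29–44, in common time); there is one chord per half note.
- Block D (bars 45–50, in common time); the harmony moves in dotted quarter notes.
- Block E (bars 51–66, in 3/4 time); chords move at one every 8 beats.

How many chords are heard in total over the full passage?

A has 24 beats and chords last 0.5 each, so 48 chords.
B has 64 beats and chords last 2 each, so 32 chords.
C has 64 beats and chords last 2 each, so 32 chords.
D has 24 beats and chords last 1.5 each, so 16 chords.
E has 48 beats and chords last 8 each, so 6 chords.
Total: 48 + 32 + 32 + 16 + 6 = 134.

134 chords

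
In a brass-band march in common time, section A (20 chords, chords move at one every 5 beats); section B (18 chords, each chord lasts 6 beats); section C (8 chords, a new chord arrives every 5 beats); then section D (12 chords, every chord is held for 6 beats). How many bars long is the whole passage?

80 bars

A: 20 × 5 = 100 beats = 25 bars.
B: 18 × 6 = 108 beats = 27 bars.
C: 8 × 5 = 40 beats = 10 bars.
D: 12 × 6 = 72 beats = 18 bars.
Total: 25 + 27 + 10 + 18 = 80 bars.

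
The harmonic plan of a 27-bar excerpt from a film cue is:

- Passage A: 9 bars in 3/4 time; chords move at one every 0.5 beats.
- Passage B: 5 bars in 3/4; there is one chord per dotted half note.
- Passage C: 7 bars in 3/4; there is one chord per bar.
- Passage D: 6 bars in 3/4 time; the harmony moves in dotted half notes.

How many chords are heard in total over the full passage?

72 chords

A: 9·3 = 27 beats, 27/0.5 = 54 chords.
B: 5·3 = 15 beats, 15/3 = 5 chords.
C: 7·3 = 21 beats, 21/3 = 7 chords.
D: 6·3 = 18 beats, 18/3 = 6 chords.
Total: 54 + 5 + 7 + 6 = 72.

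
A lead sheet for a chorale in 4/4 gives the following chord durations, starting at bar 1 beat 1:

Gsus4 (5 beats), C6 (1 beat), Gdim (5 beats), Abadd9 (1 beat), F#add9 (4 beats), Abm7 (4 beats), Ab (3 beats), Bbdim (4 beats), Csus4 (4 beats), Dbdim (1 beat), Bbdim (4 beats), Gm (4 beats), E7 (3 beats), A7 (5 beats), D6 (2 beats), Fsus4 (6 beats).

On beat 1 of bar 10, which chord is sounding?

Gm

Beat 1 of bar 10 is beat (10−1)×4 + 1 = 37 overall.
Running totals: Gsus4 ends at 5, C6 ends at 6, Gdim ends at 11, Abadd9 ends at 12, F#add9 ends at 16, Abm7 ends at 20, Ab ends at 23, Bbdim ends at 27, Csus4 ends at 31, Dbdim ends at 32, Bbdim ends at 36, Gm ends at 40.
Beat 37 falls within Gm.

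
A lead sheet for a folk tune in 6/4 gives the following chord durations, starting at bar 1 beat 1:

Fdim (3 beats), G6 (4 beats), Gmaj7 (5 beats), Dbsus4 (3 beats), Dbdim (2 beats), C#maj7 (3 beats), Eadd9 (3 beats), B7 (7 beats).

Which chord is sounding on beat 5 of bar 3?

Beat 5 of bar 3 is beat (3−1)×6 + 5 = 17 overall.
Running totals: Fdim ends at 3, G6 ends at 7, Gmaj7 ends at 12, Dbsus4 ends at 15, Dbdim ends at 17.
Beat 17 falls within Dbdim.

Dbdim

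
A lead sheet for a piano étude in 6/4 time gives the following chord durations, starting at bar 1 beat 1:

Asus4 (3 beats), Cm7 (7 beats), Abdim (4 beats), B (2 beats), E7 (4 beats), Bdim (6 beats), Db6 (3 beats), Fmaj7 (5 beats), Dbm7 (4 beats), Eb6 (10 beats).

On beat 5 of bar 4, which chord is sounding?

Beat 5 of bar 4 is beat (4−1)×6 + 5 = 23 overall.
Running totals: Asus4 ends at 3, Cm7 ends at 10, Abdim ends at 14, B ends at 16, E7 ends at 20, Bdim ends at 26.
Beat 23 falls within Bdim.

Bdim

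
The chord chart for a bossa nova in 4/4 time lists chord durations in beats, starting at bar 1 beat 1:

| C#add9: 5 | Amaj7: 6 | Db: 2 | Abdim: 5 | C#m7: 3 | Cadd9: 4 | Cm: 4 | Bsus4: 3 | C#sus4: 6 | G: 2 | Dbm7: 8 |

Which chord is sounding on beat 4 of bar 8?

Bsus4

Beat 4 of bar 8 is beat (8−1)×4 + 4 = 32 overall.
Running totals: C#add9 ends at 5, Amaj7 ends at 11, Db ends at 13, Abdim ends at 18, C#m7 ends at 21, Cadd9 ends at 25, Cm ends at 29, Bsus4 ends at 32.
Beat 32 falls within Bsus4.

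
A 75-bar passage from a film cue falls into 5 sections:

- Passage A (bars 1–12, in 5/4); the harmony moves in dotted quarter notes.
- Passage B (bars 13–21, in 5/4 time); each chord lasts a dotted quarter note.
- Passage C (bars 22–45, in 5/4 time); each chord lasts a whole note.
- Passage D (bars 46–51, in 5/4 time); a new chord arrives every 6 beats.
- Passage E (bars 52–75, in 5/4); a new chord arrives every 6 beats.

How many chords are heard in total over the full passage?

A: 12 bars × 5 beats = 60 beats; 1.5 beats/chord → 40 chords.
B: 9 bars × 5 beats = 45 beats; 1.5 beats/chord → 30 chords.
C: 24 bars × 5 beats = 120 beats; 4 beats/chord → 30 chords.
D: 6 bars × 5 beats = 30 beats; 6 beats/chord → 5 chords.
E: 24 bars × 5 beats = 120 beats; 6 beats/chord → 20 chords.
Total: 40 + 30 + 30 + 5 + 20 = 125.

125 chords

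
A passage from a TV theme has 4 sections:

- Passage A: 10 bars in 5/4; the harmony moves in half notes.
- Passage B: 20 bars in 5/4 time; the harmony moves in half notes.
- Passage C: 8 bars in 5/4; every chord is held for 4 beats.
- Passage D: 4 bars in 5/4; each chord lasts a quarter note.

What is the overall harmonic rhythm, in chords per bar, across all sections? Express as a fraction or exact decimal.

2.5 chords per bar

A: 10 × 5 = 50 beats ÷ 2 = 25 chords.
B: 20 × 5 = 100 beats ÷ 2 = 50 chords.
C: 8 × 5 = 40 beats ÷ 4 = 10 chords.
D: 4 × 5 = 20 beats ÷ 1 = 20 chords.
Overall: 105 chords over 42 bars → 105/42 = 2.5 chords per bar.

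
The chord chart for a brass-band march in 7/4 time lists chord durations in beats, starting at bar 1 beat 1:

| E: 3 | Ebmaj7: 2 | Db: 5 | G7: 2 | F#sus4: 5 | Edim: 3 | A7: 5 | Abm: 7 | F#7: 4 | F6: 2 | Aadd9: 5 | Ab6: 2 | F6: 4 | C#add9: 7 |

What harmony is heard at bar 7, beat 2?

Ab6

Beat 2 of bar 7 is beat (7−1)×7 + 2 = 44 overall.
Running totals: E ends at 3, Ebmaj7 ends at 5, Db ends at 10, G7 ends at 12, F#sus4 ends at 17, Edim ends at 20, A7 ends at 25, Abm ends at 32, F#7 ends at 36, F6 ends at 38, Aadd9 ends at 43, Ab6 ends at 45.
Beat 44 falls within Ab6.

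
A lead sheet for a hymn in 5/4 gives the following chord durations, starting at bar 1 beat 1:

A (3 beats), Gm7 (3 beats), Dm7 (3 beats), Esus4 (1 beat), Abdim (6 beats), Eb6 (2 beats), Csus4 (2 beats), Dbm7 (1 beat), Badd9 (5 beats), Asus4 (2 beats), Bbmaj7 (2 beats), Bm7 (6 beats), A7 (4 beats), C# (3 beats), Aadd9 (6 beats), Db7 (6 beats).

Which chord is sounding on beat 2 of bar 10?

Aadd9

Beat 2 of bar 10 is beat (10−1)×5 + 2 = 47 overall.
Running totals: A ends at 3, Gm7 ends at 6, Dm7 ends at 9, Esus4 ends at 10, Abdim ends at 16, Eb6 ends at 18, Csus4 ends at 20, Dbm7 ends at 21, Badd9 ends at 26, Asus4 ends at 28, Bbmaj7 ends at 30, Bm7 ends at 36, A7 ends at 40, C# ends at 43, Aadd9 ends at 49.
Beat 47 falls within Aadd9.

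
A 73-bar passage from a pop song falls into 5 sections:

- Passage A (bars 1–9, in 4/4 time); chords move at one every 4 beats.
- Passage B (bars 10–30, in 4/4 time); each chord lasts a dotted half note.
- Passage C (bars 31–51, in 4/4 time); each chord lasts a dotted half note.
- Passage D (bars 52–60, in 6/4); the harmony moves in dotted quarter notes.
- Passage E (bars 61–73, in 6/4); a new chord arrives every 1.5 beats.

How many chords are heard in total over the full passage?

A has 36 beats and chords last 4 each, so 9 chords.
B has 84 beats and chords last 3 each, so 28 chords.
C has 84 beats and chords last 3 each, so 28 chords.
D has 54 beats and chords last 1.5 each, so 36 chords.
E has 78 beats and chords last 1.5 each, so 52 chords.
Total: 9 + 28 + 28 + 36 + 52 = 153.

153 chords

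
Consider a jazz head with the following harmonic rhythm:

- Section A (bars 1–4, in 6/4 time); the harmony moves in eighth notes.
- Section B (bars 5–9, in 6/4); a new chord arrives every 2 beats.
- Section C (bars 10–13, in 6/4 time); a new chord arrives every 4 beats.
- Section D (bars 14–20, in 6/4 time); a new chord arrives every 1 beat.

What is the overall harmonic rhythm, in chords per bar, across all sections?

A: 4 bars of 6 beats is 24 beats; at 0.5 beats each that's 48 chords.
B: 5 bars of 6 beats is 30 beats; at 2 beats each that's 15 chords.
C: 4 bars of 6 beats is 24 beats; at 4 beats each that's 6 chords.
D: 7 bars of 6 beats is 42 beats; at 1 beat each that's 42 chords.
Overall: 111 chords over 20 bars → 111/20 = 5.55 chords per bar.

5.55 chords per bar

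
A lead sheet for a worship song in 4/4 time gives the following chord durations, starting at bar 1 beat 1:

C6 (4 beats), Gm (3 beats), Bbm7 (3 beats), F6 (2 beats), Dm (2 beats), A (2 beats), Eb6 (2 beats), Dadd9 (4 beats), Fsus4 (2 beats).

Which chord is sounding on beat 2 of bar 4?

Dm

Beat 2 of bar 4 is beat (4−1)×4 + 2 = 14 overall.
Running totals: C6 ends at 4, Gm ends at 7, Bbm7 ends at 10, F6 ends at 12, Dm ends at 14.
Beat 14 falls within Dm.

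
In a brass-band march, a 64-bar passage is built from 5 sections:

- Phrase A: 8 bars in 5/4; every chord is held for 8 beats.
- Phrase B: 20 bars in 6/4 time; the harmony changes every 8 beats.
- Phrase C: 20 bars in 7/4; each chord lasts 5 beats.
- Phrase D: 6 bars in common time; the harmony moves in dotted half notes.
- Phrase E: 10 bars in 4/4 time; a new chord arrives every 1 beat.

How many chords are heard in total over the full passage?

96 chords

A: 8·5 = 40 beats, 40/8 = 5 chords.
B: 20·6 = 120 beats, 120/8 = 15 chords.
C: 20·7 = 140 beats, 140/5 = 28 chords.
D: 6·4 = 24 beats, 24/3 = 8 chords.
E: 10·4 = 40 beats, 40/1 = 40 chords.
Total: 5 + 15 + 28 + 8 + 40 = 96.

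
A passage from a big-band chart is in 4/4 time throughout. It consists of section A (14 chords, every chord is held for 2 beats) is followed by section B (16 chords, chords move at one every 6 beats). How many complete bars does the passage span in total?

31 bars

A: 14 × 2 = 28 beats = 7 bars.
B: 16 × 6 = 96 beats = 24 bars.
Total: 7 + 24 = 31 bars.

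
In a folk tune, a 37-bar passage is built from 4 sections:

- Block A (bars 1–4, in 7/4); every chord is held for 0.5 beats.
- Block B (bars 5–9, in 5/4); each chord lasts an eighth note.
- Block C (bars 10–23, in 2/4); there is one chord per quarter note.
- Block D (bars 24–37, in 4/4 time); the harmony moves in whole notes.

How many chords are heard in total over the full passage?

148 chords

A: 4 bars × 7 beats = 28 beats; 0.5 beats/chord → 56 chords.
B: 5 bars × 5 beats = 25 beats; 0.5 beats/chord → 50 chords.
C: 14 bars × 2 beats = 28 beats; 1 beat/chord → 28 chords.
D: 14 bars × 4 beats = 56 beats; 4 beats/chord → 14 chords.
Total: 56 + 50 + 28 + 14 = 148.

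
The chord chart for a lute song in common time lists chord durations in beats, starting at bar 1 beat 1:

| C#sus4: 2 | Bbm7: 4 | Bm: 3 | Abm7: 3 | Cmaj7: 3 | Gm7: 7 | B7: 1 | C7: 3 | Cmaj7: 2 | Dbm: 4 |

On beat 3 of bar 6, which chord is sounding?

Beat 3 of bar 6 is beat (6−1)×4 + 3 = 23 overall.
Running totals: C#sus4 ends at 2, Bbm7 ends at 6, Bm ends at 9, Abm7 ends at 12, Cmaj7 ends at 15, Gm7 ends at 22, B7 ends at 23.
Beat 23 falls within B7.

B7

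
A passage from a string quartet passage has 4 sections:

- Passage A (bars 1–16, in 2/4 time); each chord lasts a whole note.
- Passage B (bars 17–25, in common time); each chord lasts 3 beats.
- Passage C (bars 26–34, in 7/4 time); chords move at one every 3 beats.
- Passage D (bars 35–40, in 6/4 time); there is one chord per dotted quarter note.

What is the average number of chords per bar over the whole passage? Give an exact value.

1.625 chords per bar

A: 16 bars of 2 beats is 32 beats; at 4 beats each that's 8 chords.
B: 9 bars of 4 beats is 36 beats; at 3 beats each that's 12 chords.
C: 9 bars of 7 beats is 63 beats; at 3 beats each that's 21 chords.
D: 6 bars of 6 beats is 36 beats; at 1.5 beats each that's 24 chords.
Overall: 65 chords over 40 bars → 65/40 = 1.625 chords per bar.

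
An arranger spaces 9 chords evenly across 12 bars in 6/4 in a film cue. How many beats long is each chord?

8 beats

12 bars × 6 beats/bar = 72 beats total.
72 beats ÷ 9 chords = 8 beats per chord.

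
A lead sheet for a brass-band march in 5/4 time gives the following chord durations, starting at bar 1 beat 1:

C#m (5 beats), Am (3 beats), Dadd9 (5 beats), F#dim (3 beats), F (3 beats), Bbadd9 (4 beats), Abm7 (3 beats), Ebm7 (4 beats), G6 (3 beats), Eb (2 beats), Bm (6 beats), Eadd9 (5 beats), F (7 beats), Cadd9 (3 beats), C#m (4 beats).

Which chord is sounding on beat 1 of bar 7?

G6

Beat 1 of bar 7 is beat (7−1)×5 + 1 = 31 overall.
Running totals: C#m ends at 5, Am ends at 8, Dadd9 ends at 13, F#dim ends at 16, F ends at 19, Bbadd9 ends at 23, Abm7 ends at 26, Ebm7 ends at 30, G6 ends at 33.
Beat 31 falls within G6.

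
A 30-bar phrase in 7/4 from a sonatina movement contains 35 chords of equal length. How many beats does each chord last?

30 bars × 7 beats/bar = 210 beats total.
210 beats ÷ 35 chords = 6 beats per chord.

6 beats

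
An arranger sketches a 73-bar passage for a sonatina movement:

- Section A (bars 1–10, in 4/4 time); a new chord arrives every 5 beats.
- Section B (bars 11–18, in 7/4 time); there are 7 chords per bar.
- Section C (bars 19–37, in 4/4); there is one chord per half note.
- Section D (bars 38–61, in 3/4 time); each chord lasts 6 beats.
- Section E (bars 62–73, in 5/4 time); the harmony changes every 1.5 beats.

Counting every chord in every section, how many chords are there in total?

A: 10 bars × 4 beats = 40 beats; 5 beats/chord → 8 chords.
B: 8 bars × 7 beats = 56 beats; 1 beat/chord → 56 chords.
C: 19 bars × 4 beats = 76 beats; 2 beats/chord → 38 chords.
D: 24 bars × 3 beats = 72 beats; 6 beats/chord → 12 chords.
E: 12 bars × 5 beats = 60 beats; 1.5 beats/chord → 40 chords.
Total: 8 + 56 + 38 + 12 + 40 = 154.

154 chords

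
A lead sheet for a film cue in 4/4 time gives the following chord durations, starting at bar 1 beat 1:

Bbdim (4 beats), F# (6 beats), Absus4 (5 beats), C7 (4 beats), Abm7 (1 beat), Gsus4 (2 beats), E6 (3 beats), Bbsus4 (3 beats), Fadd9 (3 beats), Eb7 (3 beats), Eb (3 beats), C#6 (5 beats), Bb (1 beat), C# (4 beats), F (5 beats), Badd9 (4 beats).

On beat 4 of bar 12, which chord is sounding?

Beat 4 of bar 12 is beat (12−1)×4 + 4 = 48 overall.
Running totals: Bbdim ends at 4, F# ends at 10, Absus4 ends at 15, C7 ends at 19, Abm7 ends at 20, Gsus4 ends at 22, E6 ends at 25, Bbsus4 ends at 28, Fadd9 ends at 31, Eb7 ends at 34, Eb ends at 37, C#6 ends at 42, Bb ends at 43, C# ends at 47, F ends at 52.
Beat 48 falls within F.

F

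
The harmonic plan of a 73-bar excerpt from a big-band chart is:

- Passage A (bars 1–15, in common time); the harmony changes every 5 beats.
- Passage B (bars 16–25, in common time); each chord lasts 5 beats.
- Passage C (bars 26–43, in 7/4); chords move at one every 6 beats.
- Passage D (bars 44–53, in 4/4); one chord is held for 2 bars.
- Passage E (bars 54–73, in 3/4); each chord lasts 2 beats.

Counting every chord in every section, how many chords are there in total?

76 chords

A has 60 beats and chords last 5 each, so 12 chords.
B has 40 beats and chords last 5 each, so 8 chords.
C has 126 beats and chords last 6 each, so 21 chords.
D has 40 beats and chords last 8 each, so 5 chords.
E has 60 beats and chords last 2 each, so 30 chords.
Total: 12 + 8 + 21 + 5 + 30 = 76.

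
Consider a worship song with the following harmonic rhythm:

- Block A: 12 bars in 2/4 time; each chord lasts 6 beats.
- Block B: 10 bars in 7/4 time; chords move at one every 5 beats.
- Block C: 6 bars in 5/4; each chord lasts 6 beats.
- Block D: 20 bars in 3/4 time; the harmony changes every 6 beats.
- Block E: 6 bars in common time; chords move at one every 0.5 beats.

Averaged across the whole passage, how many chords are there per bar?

1.5 chords per bar

A: 12 × 2 = 24 beats ÷ 6 = 4 chords.
B: 10 × 7 = 70 beats ÷ 5 = 14 chords.
C: 6 × 5 = 30 beats ÷ 6 = 5 chords.
D: 20 × 3 = 60 beats ÷ 6 = 10 chords.
E: 6 × 4 = 24 beats ÷ 0.5 = 48 chords.
Overall: 81 chords over 54 bars → 81/54 = 1.5 chords per bar.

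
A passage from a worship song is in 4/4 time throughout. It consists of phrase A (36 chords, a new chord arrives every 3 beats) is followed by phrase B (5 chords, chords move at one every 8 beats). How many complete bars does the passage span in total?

A: 36 × 3 = 108 beats = 27 bars.
B: 5 × 8 = 40 beats = 10 bars.
Total: 27 + 10 = 37 bars.

37 bars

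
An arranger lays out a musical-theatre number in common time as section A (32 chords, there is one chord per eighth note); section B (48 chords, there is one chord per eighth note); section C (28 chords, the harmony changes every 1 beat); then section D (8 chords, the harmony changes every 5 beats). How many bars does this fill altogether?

A: 32 × 0.5 = 16 beats = 4 bars.
B: 48 × 0.5 = 24 beats = 6 bars.
C: 28 × 1 = 28 beats = 7 bars.
D: 8 × 5 = 40 beats = 10 bars.
Total: 4 + 6 + 7 + 10 = 27 bars.

27 bars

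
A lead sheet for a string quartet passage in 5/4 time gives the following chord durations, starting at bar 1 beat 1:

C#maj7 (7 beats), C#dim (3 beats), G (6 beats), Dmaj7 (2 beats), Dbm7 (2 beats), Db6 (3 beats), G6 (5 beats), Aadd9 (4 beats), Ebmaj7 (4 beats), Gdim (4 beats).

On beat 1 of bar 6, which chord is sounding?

G6

Beat 1 of bar 6 is beat (6−1)×5 + 1 = 26 overall.
Running totals: C#maj7 ends at 7, C#dim ends at 10, G ends at 16, Dmaj7 ends at 18, Dbm7 ends at 20, Db6 ends at 23, G6 ends at 28.
Beat 26 falls within G6.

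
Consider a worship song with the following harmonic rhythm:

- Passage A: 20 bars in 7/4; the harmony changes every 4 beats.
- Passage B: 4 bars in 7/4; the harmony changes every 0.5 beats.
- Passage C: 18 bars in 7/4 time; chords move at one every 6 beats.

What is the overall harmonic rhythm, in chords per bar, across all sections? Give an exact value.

A: 20 bars of 7 beats is 140 beats; at 4 beats each that's 35 chords.
B: 4 bars of 7 beats is 28 beats; at 0.5 beats each that's 56 chords.
C: 18 bars of 7 beats is 126 beats; at 6 beats each that's 21 chords.
Overall: 112 chords over 42 bars → 112/42 = 8/3 chords per bar.

8/3 chords per bar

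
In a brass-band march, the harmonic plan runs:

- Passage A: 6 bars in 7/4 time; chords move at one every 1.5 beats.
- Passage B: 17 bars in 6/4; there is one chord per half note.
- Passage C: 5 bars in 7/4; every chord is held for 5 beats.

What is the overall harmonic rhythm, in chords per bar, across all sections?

A: 6 × 7 = 42 beats ÷ 1.5 = 28 chords.
B: 17 × 6 = 102 beats ÷ 2 = 51 chords.
C: 5 × 7 = 35 beats ÷ 5 = 7 chords.
Overall: 86 chords over 28 bars → 86/28 = 43/14 chords per bar.

43/14 chords per bar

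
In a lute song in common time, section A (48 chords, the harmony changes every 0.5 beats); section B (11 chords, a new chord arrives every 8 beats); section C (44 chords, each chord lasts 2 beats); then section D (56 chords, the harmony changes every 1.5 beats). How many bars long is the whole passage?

A: 48 × 0.5 = 24 beats = 6 bars.
B: 11 × 8 = 88 beats = 22 bars.
C: 44 × 2 = 88 beats = 22 bars.
D: 56 × 1.5 = 84 beats = 21 bars.
Total: 6 + 22 + 22 + 21 = 71 bars.

71 bars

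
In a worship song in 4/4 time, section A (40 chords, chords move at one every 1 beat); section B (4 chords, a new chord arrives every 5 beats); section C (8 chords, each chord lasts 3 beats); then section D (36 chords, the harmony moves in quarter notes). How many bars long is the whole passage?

A: 40 × 1 = 40 beats = 10 bars.
B: 4 × 5 = 20 beats = 5 bars.
C: 8 × 3 = 24 beats = 6 bars.
D: 36 × 1 = 36 beats = 9 bars.
Total: 10 + 5 + 6 + 9 = 30 bars.

30 bars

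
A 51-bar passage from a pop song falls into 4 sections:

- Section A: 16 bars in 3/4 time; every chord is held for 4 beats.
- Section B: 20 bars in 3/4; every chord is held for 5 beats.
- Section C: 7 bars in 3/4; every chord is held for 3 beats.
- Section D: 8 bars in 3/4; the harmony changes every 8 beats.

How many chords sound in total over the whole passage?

A: 16 bars × 3 beats = 48 beats; 4 beats/chord → 12 chords.
B: 20 bars × 3 beats = 60 beats; 5 beats/chord → 12 chords.
C: 7 bars × 3 beats = 21 beats; 3 beats/chord → 7 chords.
D: 8 bars × 3 beats = 24 beats; 8 beats/chord → 3 chords.
Total: 12 + 12 + 7 + 3 = 34.

34 chords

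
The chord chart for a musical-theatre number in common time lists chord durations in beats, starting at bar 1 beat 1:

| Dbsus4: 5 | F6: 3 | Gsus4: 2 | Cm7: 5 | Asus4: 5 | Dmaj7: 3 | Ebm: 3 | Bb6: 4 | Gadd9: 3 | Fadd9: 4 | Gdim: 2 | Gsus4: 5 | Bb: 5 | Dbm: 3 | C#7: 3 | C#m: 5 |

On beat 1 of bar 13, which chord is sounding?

Bb

Beat 1 of bar 13 is beat (13−1)×4 + 1 = 49 overall.
Running totals: Dbsus4 ends at 5, F6 ends at 8, Gsus4 ends at 10, Cm7 ends at 15, Asus4 ends at 20, Dmaj7 ends at 23, Ebm ends at 26, Bb6 ends at 30, Gadd9 ends at 33, Fadd9 ends at 37, Gdim ends at 39, Gsus4 ends at 44, Bb ends at 49.
Beat 49 falls within Bb.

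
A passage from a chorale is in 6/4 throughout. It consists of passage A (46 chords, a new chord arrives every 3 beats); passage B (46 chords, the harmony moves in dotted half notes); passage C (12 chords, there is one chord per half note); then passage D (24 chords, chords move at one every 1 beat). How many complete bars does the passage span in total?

54 bars

A: 46 × 3 = 138 beats = 23 bars.
B: 46 × 3 = 138 beats = 23 bars.
C: 12 × 2 = 24 beats = 4 bars.
D: 24 × 1 = 24 beats = 4 bars.
Total: 23 + 23 + 4 + 4 = 54 bars.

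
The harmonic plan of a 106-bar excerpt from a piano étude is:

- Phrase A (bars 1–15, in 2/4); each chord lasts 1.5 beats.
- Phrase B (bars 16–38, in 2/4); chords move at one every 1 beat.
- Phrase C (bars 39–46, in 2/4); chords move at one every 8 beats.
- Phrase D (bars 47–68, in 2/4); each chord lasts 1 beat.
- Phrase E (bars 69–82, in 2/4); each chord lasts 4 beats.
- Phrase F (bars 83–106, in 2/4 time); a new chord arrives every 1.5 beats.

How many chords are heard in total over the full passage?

A has 30 beats and chords last 1.5 each, so 20 chords.
B has 46 beats and chords last 1 each, so 46 chords.
C has 16 beats and chords last 8 each, so 2 chords.
D has 44 beats and chords last 1 each, so 44 chords.
E has 28 beats and chords last 4 each, so 7 chords.
F has 48 beats and chords last 1.5 each, so 32 chords.
Total: 20 + 46 + 2 + 44 + 7 + 32 = 151.

151 chords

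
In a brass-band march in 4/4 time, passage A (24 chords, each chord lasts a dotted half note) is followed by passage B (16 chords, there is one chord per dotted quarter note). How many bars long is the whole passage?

A: 24 × 3 = 72 beats = 18 bars.
B: 16 × 1.5 = 24 beats = 6 bars.
Total: 18 + 6 = 24 bars.

24 bars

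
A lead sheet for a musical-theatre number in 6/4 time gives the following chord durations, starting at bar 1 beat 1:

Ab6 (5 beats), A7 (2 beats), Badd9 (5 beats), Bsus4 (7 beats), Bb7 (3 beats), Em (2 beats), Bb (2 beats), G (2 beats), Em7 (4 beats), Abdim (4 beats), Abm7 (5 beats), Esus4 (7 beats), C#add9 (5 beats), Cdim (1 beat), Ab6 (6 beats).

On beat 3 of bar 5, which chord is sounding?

G

Beat 3 of bar 5 is beat (5−1)×6 + 3 = 27 overall.
Running totals: Ab6 ends at 5, A7 ends at 7, Badd9 ends at 12, Bsus4 ends at 19, Bb7 ends at 22, Em ends at 24, Bb ends at 26, G ends at 28.
Beat 27 falls within G.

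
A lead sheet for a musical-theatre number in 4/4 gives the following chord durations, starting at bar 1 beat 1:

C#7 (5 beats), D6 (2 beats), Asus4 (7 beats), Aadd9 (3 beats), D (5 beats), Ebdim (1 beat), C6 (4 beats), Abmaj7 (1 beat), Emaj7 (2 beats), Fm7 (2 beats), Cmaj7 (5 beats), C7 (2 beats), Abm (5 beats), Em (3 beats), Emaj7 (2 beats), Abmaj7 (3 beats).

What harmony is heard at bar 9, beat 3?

Beat 3 of bar 9 is beat (9−1)×4 + 3 = 35 overall.
Running totals: C#7 ends at 5, D6 ends at 7, Asus4 ends at 14, Aadd9 ends at 17, D ends at 22, Ebdim ends at 23, C6 ends at 27, Abmaj7 ends at 28, Emaj7 ends at 30, Fm7 ends at 32, Cmaj7 ends at 37.
Beat 35 falls within Cmaj7.

Cmaj7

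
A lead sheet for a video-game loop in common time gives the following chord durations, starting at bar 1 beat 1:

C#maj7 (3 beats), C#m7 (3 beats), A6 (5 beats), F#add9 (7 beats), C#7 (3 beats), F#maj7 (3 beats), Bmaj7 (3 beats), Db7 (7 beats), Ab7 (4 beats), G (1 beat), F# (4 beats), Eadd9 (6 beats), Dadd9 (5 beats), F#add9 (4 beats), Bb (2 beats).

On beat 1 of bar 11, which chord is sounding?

F#

Beat 1 of bar 11 is beat (11−1)×4 + 1 = 41 overall.
Running totals: C#maj7 ends at 3, C#m7 ends at 6, A6 ends at 11, F#add9 ends at 18, C#7 ends at 21, F#maj7 ends at 24, Bmaj7 ends at 27, Db7 ends at 34, Ab7 ends at 38, G ends at 39, F# ends at 43.
Beat 41 falls within F#.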